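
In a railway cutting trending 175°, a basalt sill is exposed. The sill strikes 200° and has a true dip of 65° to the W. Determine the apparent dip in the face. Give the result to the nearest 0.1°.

Angle between strike (200°) and section (175°): β = 25°.
tan(apparent dip) = tan 65° · sin 25° = 0.9063
α = arctan(0.9063) = 42.19°

42.2°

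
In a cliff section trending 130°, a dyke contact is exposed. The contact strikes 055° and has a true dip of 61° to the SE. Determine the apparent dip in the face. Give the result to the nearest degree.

Angle between strike (055°) and section (130°): β = 75°.
tan α = tan 61° × sin 75° = 1.8040 × 0.9659 = 1.7426
apparent dip = arctan 1.7426 = 60.15°

60°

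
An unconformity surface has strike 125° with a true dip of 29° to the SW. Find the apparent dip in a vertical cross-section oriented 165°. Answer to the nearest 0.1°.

Angle between strike (125°) and section (165°): β = 40°.
tan α = tan 29° × sin 40° = 0.5543 × 0.6428 = 0.3563
α = arctan(0.3563) = 19.61°

19.6°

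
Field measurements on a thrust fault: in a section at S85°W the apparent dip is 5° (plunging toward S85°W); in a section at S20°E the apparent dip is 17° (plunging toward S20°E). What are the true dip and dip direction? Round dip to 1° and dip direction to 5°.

Represent each trace as a vector plunging at its apparent dip toward its trend (east-north-up frame): v₁ = (-0.992, -0.087, -0.087), v₂ = (0.327, -0.899, -0.292).
n = v₁ × v₂ = (-0.053, -0.319, 0.920) (taken with n_z > 0).
True dip = arccos(n_z / |n|) = arccos(0.9436) = 19.3°.
Dip direction = atan2(-0.053, -0.319) = 189° (azimuth of n's horizontal projection).

true dip 19°, dip direction 190°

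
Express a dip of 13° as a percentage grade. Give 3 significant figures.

grade % = 100 × tan 13° = 100 × 0.2309

23.1%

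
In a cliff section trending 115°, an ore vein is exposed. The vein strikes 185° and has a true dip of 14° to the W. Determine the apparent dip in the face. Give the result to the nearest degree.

Angle between strike (185°) and section (115°): β = 70°.
tan(apparent dip) = tan 14° · sin 70° = 0.2343
α = arctan(0.2343) = 13.19°

13°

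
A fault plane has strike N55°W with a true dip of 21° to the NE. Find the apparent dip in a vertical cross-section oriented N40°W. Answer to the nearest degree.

The strike is N55°W and the section trends N40°W; the acute angle between them is β = 15°.
tan α = tan 21° × sin 15° = 0.3839 × 0.2588 = 0.0994
α = arctan(0.0994) = 5.67°

6°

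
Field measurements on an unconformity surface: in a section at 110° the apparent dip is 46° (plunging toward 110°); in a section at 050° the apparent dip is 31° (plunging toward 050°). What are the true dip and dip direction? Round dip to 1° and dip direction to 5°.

Each apparent-dip line lies in the plane. As unit vectors (x east, y north, z up), v₁ plunges 46°→110° and v₂ plunges 31°→050°.
The plane normal is n = v₁ × v₂ ∝ (0.519, -0.136, 0.516).
True dip = arccos(n_z / |n|) = arccos(0.6931) = 46.1°.
The horizontal component of n points toward azimuth atan2(n_x, n_y) = 105°, the dip direction.

true dip 46°, dip direction 105°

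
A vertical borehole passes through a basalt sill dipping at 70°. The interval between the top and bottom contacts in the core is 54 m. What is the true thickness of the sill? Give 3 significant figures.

True thickness t = h · cos(dip) = 54 × cos 70°
t = 54 × 0.3420 = 18.469 m

18.5 m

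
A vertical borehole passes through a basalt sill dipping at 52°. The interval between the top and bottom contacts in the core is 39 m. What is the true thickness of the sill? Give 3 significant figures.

True thickness t = h · cos(dip) = 39 × cos 52°
t = 39 × 0.6157 = 24.011 m

24.0 m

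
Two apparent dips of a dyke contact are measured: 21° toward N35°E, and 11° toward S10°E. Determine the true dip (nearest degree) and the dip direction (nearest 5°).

true dip 37°, dip direction 095°

Represent each trace as a vector plunging at its apparent dip toward its trend (east-north-up frame): v₁ = (0.535, 0.765, -0.358), v₂ = (0.170, -0.967, -0.191).
n = v₁ × v₂ = (0.492, -0.041, 0.648) (taken with n_z > 0).
tan δ = √(n_x²+n_y²)/n_z = 0.494/0.648, so δ = 37.3°.
Dip direction = azimuth of (n_x, n_y) = atan2(0.492, -0.041) = 95°.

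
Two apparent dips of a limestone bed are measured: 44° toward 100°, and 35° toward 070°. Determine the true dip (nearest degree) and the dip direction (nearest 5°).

true dip 45°, dip direction 115°

The two traces are lines in the plane: v₁ = (sin 100°·cos 44°, cos 100°·cos 44°, −sin 44°), v₂ = (sin 70°·cos 35°, cos 70°·cos 35°, −sin 35°).
The plane normal is n = v₁ × v₂ ∝ (0.266, -0.128, 0.295).
tan δ = √(n_x²+n_y²)/n_z = 0.296/0.295, so δ = 45.1°.
The horizontal component of n points toward azimuth atan2(n_x, n_y) = 116°, the dip direction.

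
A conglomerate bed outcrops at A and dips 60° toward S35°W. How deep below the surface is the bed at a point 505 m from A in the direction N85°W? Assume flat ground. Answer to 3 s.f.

The hole lies 60° from the dip direction, so the down-dip offset is 505 × cos 60° = 252.50 m.
Depth = down-dip offset × tan(dip) = 252.50 × tan 60° = 252.50 × 1.7321
Depth = 437.34 m

437 m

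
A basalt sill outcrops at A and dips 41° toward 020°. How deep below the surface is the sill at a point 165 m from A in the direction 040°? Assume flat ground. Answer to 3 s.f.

The hole lies 20° from the dip direction, so the down-dip offset is 165 × cos 20° = 155.05 m.
Depth = down-dip offset × tan(dip) = 155.05 × tan 41° = 155.05 × 0.8693
Depth = 134.78 m

135 m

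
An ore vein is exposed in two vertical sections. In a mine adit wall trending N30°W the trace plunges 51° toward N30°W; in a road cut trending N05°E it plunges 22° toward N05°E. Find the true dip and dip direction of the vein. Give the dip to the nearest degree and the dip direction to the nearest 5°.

Represent each trace as a vector plunging at its apparent dip toward its trend (east-north-up frame): v₁ = (-0.315, 0.545, -0.777), v₂ = (0.081, 0.924, -0.375).
Cross product v₁ × v₂ gives the pole to the plane: n ∝ (-0.514, 0.181, 0.335).
True dip = arccos(n_z / |n|) = arccos(0.5236) = 58.4°.
Dip direction = atan2(-0.514, 0.181) = 289° (azimuth of n's horizontal projection).

true dip 58°, dip direction 290°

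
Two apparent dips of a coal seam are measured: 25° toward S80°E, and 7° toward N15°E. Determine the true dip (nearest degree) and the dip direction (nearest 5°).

true dip 25°, dip direction 090°

Represent each trace as a vector plunging at its apparent dip toward its trend (east-north-up frame): v₁ = (0.893, -0.157, -0.423), v₂ = (0.257, 0.959, -0.122).
The plane normal is n = v₁ × v₂ ∝ (0.424, 0.000, 0.896).
True dip = arccos(n_z / |n|) = arccos(0.9038) = 25.3°.
The horizontal component of n points toward azimuth atan2(n_x, n_y) = 90°, the dip direction.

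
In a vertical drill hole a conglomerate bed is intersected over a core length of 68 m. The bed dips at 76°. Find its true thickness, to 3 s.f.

16.5 m

True thickness t = h · cos(dip) = 68 × cos 76°
t = 68 × 0.2419 = 16.451 m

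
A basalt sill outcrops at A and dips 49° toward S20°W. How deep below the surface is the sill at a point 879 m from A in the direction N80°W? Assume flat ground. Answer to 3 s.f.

The hole lies 80° from the dip direction, so the down-dip offset is 879 × cos 80° = 152.64 m.
Depth = down-dip offset × tan(dip) = 152.64 × tan 49° = 152.64 × 1.1504
Depth = 175.59 m

176 m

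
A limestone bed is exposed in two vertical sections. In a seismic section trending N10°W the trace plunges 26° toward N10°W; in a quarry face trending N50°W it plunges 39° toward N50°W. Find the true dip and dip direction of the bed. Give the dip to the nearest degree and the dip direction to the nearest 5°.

true dip 40°, dip direction 295°

Represent each trace as a vector plunging at its apparent dip toward its trend (east-north-up frame): v₁ = (-0.156, 0.885, -0.438), v₂ = (-0.595, 0.500, -0.629).
Cross product v₁ × v₂ gives the pole to the plane: n ∝ (-0.338, 0.163, 0.449).
tan δ = √(n_x²+n_y²)/n_z = 0.375/0.449, so δ = 39.9°.
Dip direction = azimuth of (n_x, n_y) = atan2(-0.338, 0.163) = 296°.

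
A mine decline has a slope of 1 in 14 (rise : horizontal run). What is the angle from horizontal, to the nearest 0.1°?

tan θ = 1/14 = 0.0714
θ = arctan(0.0714) = 4.09°

4.1°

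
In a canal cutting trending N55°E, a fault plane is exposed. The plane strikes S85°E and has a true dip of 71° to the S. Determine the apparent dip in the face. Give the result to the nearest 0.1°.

61.8°

The strike is S85°E and the section trends N55°E; the acute angle between them is β = 40°.
tan(apparent dip) = tan 71° · sin 40° = 1.8668
α = arctan(1.8668) = 61.82°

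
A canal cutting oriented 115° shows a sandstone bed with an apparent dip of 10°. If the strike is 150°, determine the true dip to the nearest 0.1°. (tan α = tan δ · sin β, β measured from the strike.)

17.1°

The section is 35° from the strike.
tan δ = tan α / sin β = tan 10° / sin 35° = 0.1763 / 0.5736 = 0.3074
true dip = arctan 0.3074 = 17.09°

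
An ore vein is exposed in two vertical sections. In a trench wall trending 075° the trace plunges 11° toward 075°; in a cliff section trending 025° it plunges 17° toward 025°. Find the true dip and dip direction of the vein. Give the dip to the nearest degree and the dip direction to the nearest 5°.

true dip 17°, dip direction 025°

The two traces are lines in the plane: v₁ = (sin 75°·cos 11°, cos 75°·cos 11°, −sin 11°), v₂ = (sin 25°·cos 17°, cos 25°·cos 17°, −sin 17°).
n = v₁ × v₂ = (0.091, 0.200, 0.719) (taken with n_z > 0).
Dip δ = arctan(|n_h|/n_z) = arctan(0.220/0.719) = 17.0°.
Dip direction = azimuth of (n_x, n_y) = atan2(0.091, 0.200) = 24°.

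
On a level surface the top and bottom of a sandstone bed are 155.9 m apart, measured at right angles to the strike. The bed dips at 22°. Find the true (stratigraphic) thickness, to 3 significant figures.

58.4 m

True thickness t = w · sin(dip) = 155.9 × sin 22°
t = 155.9 × 0.3746 = 58.401 m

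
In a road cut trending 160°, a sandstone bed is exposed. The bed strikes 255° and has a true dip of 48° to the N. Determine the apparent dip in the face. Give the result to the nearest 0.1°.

The strike is 255° and the section trends 160°; the acute angle between them is β = 85°.
tan α = tan 48° × sin 85° = 1.1106 × 0.9962 = 1.1064
α = arctan(1.1064) = 47.89°

47.9°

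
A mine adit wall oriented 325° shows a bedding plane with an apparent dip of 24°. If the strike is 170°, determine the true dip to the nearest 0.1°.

The section is 25° from the strike.
tan(true dip) = tan 24° / sin 25° = 1.0535
δ = arctan(1.0535) = 46.49°

46.5°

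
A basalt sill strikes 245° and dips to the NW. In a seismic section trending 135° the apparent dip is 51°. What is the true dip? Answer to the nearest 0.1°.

β = acute angle between strike 245° and section 135° = 70°.
tan δ = tan α / sin β = tan 51° / sin 70° = 1.2349 / 0.9397 = 1.3142
true dip = arctan 1.3142 = 52.73°

52.7°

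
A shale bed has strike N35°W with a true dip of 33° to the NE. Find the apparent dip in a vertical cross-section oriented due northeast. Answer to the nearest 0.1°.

Angle between strike (N35°W) and section (due northeast): β = 80°.
tan(apparent dip) = tan 33° · sin 80° = 0.6395
apparent dip = arctan 0.6395 = 32.60°

32.6°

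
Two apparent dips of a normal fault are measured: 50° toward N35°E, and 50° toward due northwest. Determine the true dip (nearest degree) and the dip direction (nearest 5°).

true dip 57°, dip direction 355°

Each apparent-dip line lies in the plane. As unit vectors (x east, y north, z up), v₁ plunges 50°→N35°E and v₂ plunges 50°→due northwest.
Cross product v₁ × v₂ gives the pole to the plane: n ∝ (-0.055, 0.631, 0.407).
True dip = arccos(n_z / |n|) = arccos(0.5407) = 57.3°.
Dip direction = azimuth of (n_x, n_y) = atan2(-0.055, 0.631) = 355°.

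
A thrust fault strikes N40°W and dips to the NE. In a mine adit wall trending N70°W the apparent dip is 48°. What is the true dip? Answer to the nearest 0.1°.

65.8°

β = acute angle between strike N40°W and section N70°W = 30°.
tan(true dip) = tan 48° / sin 30° = 2.2212
true dip = arctan 2.2212 = 65.76°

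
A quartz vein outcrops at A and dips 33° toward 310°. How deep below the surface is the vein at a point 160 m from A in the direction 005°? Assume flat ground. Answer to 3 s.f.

The hole lies 55° from the dip direction, so the down-dip offset is 160 × cos 55° = 91.77 m.
Depth = down-dip offset × tan(dip) = 91.77 × tan 33° = 91.77 × 0.6494
Depth = 59.60 m

59.6 m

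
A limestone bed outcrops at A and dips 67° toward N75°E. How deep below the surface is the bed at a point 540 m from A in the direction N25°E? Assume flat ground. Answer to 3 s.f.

818 m

The hole lies 50° from the dip direction, so the down-dip offset is 540 × cos 50° = 347.11 m.
Depth = down-dip offset × tan(dip) = 347.11 × tan 67° = 347.11 × 2.3559
Depth = 817.73 m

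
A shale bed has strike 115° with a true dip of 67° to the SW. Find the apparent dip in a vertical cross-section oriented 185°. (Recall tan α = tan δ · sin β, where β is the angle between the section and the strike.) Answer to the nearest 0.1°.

Angle between strike (115°) and section (185°): β = 70°.
tan(apparent dip) = tan 67° · sin 70° = 2.2138
α = arctan(2.2138) = 65.69°

65.7°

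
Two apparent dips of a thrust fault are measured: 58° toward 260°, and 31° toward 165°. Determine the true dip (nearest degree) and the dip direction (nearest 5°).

The two traces are lines in the plane: v₁ = (sin 260°·cos 58°, cos 260°·cos 58°, −sin 58°), v₂ = (sin 165°·cos 31°, cos 165°·cos 31°, −sin 31°).
The plane normal is n = v₁ × v₂ ∝ (-0.655, -0.457, 0.453).
tan δ = √(n_x²+n_y²)/n_z = 0.798/0.453, so δ = 60.5°.
Dip direction = azimuth of (n_x, n_y) = atan2(-0.655, -0.457) = 235°.

true dip 60°, dip direction 235°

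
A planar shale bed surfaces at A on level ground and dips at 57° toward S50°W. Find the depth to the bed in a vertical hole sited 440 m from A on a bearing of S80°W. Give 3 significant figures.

587 m

The hole lies 30° from the dip direction, so the down-dip offset is 440 × cos 30° = 381.05 m.
Depth = down-dip offset × tan(dip) = 381.05 × tan 57° = 381.05 × 1.5399
Depth = 586.77 m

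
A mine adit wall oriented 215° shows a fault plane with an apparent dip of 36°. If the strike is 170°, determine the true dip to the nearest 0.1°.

The section is 45° from the strike.
tan δ = tan α / sin β = tan 36° / sin 45° = 0.7265 / 0.7071 = 1.0275
true dip = arctan 1.0275 = 45.78°

45.8°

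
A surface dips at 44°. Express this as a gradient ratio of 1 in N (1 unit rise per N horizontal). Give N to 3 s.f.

1 : N means tan θ = 1/N, so N = 1/tan 44° = 1/0.9657

1 in 1.04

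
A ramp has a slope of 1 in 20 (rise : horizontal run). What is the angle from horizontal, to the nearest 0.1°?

2.9°

tan θ = 1/20 = 0.0500
θ = arctan(0.0500) = 2.86°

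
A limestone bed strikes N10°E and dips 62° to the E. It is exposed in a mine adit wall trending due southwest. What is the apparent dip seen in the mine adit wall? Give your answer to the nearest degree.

The strike is N10°E and the section trends due southwest; the acute angle between them is β = 35°.
tan α = tan 62° × sin 35° = 1.8807 × 0.5736 = 1.0787
α = arctan(1.0787) = 47.17°

47°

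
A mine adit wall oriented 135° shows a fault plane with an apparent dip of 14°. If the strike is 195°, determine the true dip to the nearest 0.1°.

The section is 60° from the strike.
tan(true dip) = tan 14° / sin 60° = 0.2879
true dip = arctan 0.2879 = 16.06°

16.1°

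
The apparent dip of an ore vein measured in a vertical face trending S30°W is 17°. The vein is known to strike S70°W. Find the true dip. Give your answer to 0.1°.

The section is 40° from the strike.
tan δ = tan α / sin β = tan 17° / sin 40° = 0.3057 / 0.6428 = 0.4756
δ = arctan(0.4756) = 25.44°

25.4°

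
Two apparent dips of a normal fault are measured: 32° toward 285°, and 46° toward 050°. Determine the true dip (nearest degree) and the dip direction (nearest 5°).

true dip 61°, dip direction 355°

Each apparent-dip line lies in the plane. As unit vectors (x east, y north, z up), v₁ plunges 32°→285° and v₂ plunges 46°→050°.
Cross product v₁ × v₂ gives the pole to the plane: n ∝ (-0.079, 0.871, 0.483).
Dip δ = arctan(|n_h|/n_z) = arctan(0.875/0.483) = 61.1°.
Dip direction = atan2(-0.079, 0.871) = 355° (azimuth of n's horizontal projection).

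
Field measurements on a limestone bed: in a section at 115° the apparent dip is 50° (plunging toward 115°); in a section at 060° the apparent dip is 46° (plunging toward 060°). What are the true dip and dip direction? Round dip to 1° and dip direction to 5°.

true dip 52°, dip direction 095°

The two traces are lines in the plane: v₁ = (sin 115°·cos 50°, cos 115°·cos 50°, −sin 50°), v₂ = (sin 60°·cos 46°, cos 60°·cos 46°, −sin 46°).
n = v₁ × v₂ = (0.461, -0.042, 0.366) (taken with n_z > 0).
True dip = arccos(n_z / |n|) = arccos(0.6196) = 51.7°.
Dip direction = azimuth of (n_x, n_y) = atan2(0.461, -0.042) = 95°.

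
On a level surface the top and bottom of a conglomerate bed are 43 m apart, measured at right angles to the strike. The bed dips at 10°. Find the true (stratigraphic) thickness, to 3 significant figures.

True thickness t = w · sin(dip) = 43 × sin 10°
t = 43 × 0.1736 = 7.467 m

7.47 m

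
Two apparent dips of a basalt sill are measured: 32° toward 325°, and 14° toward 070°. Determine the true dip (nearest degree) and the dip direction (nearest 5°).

true dip 37°, dip direction 000°

The two traces are lines in the plane: v₁ = (sin 325°·cos 32°, cos 325°·cos 32°, −sin 32°), v₂ = (sin 70°·cos 14°, cos 70°·cos 14°, −sin 14°).
n = v₁ × v₂ = (-0.008, 0.601, 0.795) (taken with n_z > 0).
True dip = arccos(n_z / |n|) = arccos(0.7977) = 37.1°.
Dip direction = azimuth of (n_x, n_y) = atan2(-0.008, 0.601) = 359°.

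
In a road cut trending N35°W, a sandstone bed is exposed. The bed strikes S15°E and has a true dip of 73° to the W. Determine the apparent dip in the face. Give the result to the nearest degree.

48°

Angle between strike (S15°E) and section (N35°W): β = 20°.
tan α = tan 73° × sin 20° = 3.2709 × 0.3420 = 1.1187
α = arctan(1.1187) = 48.21°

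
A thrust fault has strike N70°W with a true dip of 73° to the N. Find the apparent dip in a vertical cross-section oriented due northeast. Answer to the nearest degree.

71°

The strike is N70°W and the section trends due northeast; the acute angle between them is β = 65°.
tan(apparent dip) = tan 73° · sin 65° = 2.9644
apparent dip = arctan 2.9644 = 71.36°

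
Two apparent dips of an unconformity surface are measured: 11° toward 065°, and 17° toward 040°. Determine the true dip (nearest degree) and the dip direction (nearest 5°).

Each apparent-dip line lies in the plane. As unit vectors (x east, y north, z up), v₁ plunges 11°→065° and v₂ plunges 17°→040°.
n = v₁ × v₂ = (0.018, 0.143, 0.397) (taken with n_z > 0).
Dip δ = arctan(|n_h|/n_z) = arctan(0.144/0.397) = 20.0°.
The horizontal component of n points toward azimuth atan2(n_x, n_y) = 7°, the dip direction.

true dip 20°, dip direction 005°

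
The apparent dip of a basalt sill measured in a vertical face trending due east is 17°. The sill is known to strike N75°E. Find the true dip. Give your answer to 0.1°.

49.8°

β = acute angle between strike N75°E and section due east = 15°.
tan δ = tan α / sin β = tan 17° / sin 15° = 0.3057 / 0.2588 = 1.1813
true dip = arctan 1.1813 = 49.75°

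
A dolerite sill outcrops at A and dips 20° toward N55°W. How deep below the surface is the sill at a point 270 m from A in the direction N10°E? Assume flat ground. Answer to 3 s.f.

The hole lies 65° from the dip direction, so the down-dip offset is 270 × cos 65° = 114.11 m.
Depth = down-dip offset × tan(dip) = 114.11 × tan 20° = 114.11 × 0.3640
Depth = 41.53 m

41.5 m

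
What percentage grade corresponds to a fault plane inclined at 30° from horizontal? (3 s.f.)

grade % = 100 × tan 30° = 100 × 0.5774

57.7%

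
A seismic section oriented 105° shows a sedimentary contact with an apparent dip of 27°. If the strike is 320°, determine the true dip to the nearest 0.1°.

β = acute angle between strike 320° and section 105° = 35°.
tan(true dip) = tan 27° / sin 35° = 0.8883
δ = arctan(0.8883) = 41.62°

41.6°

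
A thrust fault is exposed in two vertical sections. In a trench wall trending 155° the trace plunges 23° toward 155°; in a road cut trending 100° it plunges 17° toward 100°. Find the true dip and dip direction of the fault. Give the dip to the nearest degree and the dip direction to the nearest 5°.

true dip 23°, dip direction 145°

The two traces are lines in the plane: v₁ = (sin 155°·cos 23°, cos 155°·cos 23°, −sin 23°), v₂ = (sin 100°·cos 17°, cos 100°·cos 17°, −sin 17°).
The plane normal is n = v₁ × v₂ ∝ (0.179, -0.254, 0.721).
tan δ = √(n_x²+n_y²)/n_z = 0.311/0.721, so δ = 23.3°.
Dip direction = atan2(0.179, -0.254) = 145° (azimuth of n's horizontal projection).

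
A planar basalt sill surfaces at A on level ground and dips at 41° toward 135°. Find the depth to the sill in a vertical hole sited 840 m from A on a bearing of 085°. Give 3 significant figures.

469 m

The hole lies 50° from the dip direction, so the down-dip offset is 840 × cos 50° = 539.94 m.
Depth = down-dip offset × tan(dip) = 539.94 × tan 41° = 539.94 × 0.8693
Depth = 469.36 m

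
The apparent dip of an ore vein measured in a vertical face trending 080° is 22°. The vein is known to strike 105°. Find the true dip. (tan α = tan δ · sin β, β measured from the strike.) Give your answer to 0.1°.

43.7°

β = acute angle between strike 105° and section 080° = 25°.
tan(true dip) = tan 22° / sin 25° = 0.9560
δ = arctan(0.9560) = 43.71°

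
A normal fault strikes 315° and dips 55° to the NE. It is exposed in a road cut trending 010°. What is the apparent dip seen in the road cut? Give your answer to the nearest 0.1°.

49.5°

Angle between strike (315°) and section (010°): β = 55°.
tan(apparent dip) = tan 55° · sin 55° = 1.1699
α = arctan(1.1699) = 49.48°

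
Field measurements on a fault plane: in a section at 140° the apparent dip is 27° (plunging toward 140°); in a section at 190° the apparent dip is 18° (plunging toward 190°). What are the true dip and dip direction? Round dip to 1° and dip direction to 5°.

true dip 27°, dip direction 140°

Represent each trace as a vector plunging at its apparent dip toward its trend (east-north-up frame): v₁ = (0.573, -0.683, -0.454), v₂ = (-0.165, -0.937, -0.309).
The plane normal is n = v₁ × v₂ ∝ (0.214, -0.252, 0.649).
True dip = arccos(n_z / |n|) = arccos(0.8910) = 27.0°.
Dip direction = azimuth of (n_x, n_y) = atan2(0.214, -0.252) = 140°.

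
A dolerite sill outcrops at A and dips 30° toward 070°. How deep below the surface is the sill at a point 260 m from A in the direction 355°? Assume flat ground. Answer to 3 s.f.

The hole lies 75° from the dip direction, so the down-dip offset is 260 × cos 75° = 67.29 m.
Depth = down-dip offset × tan(dip) = 67.29 × tan 30° = 67.29 × 0.5774
Depth = 38.85 m

38.9 m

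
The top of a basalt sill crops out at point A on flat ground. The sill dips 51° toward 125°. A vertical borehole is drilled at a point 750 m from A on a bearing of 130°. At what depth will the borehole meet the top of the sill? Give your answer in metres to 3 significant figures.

The hole lies 5° from the dip direction, so the down-dip offset is 750 × cos 5° = 747.15 m.
Depth = down-dip offset × tan(dip) = 747.15 × tan 51° = 747.15 × 1.2349
Depth = 922.65 m

923 m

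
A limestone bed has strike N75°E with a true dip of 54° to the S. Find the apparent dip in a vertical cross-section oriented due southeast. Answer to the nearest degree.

The strike is N75°E and the section trends due southeast; the acute angle between them is β = 60°.
tan(apparent dip) = tan 54° · sin 60° = 1.1920
apparent dip = arctan 1.1920 = 50.01°

50°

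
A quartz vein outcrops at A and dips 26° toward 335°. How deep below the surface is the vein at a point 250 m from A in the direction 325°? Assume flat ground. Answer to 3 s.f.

The hole lies 10° from the dip direction, so the down-dip offset is 250 × cos 10° = 246.20 m.
Depth = down-dip offset × tan(dip) = 246.20 × tan 26° = 246.20 × 0.4877
Depth = 120.08 m

120 m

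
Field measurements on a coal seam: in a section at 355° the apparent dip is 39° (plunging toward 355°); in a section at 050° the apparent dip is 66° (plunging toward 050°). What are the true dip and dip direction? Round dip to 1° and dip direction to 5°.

Represent each trace as a vector plunging at its apparent dip toward its trend (east-north-up frame): v₁ = (-0.068, 0.774, -0.629), v₂ = (0.312, 0.261, -0.914).
Cross product v₁ × v₂ gives the pole to the plane: n ∝ (0.543, 0.258, 0.259).
tan δ = √(n_x²+n_y²)/n_z = 0.601/0.259, so δ = 66.7°.
Dip direction = azimuth of (n_x, n_y) = atan2(0.543, 0.258) = 65°.

true dip 67°, dip direction 065°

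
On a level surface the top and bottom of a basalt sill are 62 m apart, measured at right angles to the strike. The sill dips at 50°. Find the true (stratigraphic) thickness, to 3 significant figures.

True thickness t = w · sin(dip) = 62 × sin 50°
t = 62 × 0.7660 = 47.495 m

47.5 m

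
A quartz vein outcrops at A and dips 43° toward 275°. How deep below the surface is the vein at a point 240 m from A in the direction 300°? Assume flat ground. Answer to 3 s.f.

203 m

The hole lies 25° from the dip direction, so the down-dip offset is 240 × cos 25° = 217.51 m.
Depth = down-dip offset × tan(dip) = 217.51 × tan 43° = 217.51 × 0.9325
Depth = 202.83 m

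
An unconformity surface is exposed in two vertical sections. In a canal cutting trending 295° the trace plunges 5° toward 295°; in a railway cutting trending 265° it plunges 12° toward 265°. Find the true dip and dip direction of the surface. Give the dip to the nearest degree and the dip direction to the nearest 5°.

Represent each trace as a vector plunging at its apparent dip toward its trend (east-north-up frame): v₁ = (-0.903, 0.421, -0.087), v₂ = (-0.974, -0.085, -0.208).
Cross product v₁ × v₂ gives the pole to the plane: n ∝ (-0.095, -0.103, 0.487).
True dip = arccos(n_z / |n|) = arccos(0.9611) = 16.0°.
The horizontal component of n points toward azimuth atan2(n_x, n_y) = 223°, the dip direction.

true dip 16°, dip direction 225°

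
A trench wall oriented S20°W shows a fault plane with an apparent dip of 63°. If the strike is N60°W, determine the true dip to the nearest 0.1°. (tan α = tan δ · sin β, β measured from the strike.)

β = acute angle between strike N60°W and section S20°W = 80°.
tan δ = tan α / sin β = tan 63° / sin 80° = 1.9626 / 0.9848 = 1.9929
true dip = arctan 1.9929 = 63.35°

63.4°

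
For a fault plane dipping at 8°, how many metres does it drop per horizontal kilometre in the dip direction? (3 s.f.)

141 m

drop per km = 1000 × tan 8° = 1000 × 0.1405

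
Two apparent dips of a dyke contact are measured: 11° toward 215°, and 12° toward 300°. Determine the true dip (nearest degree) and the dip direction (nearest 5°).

true dip 15°, dip direction 260°

The two traces are lines in the plane: v₁ = (sin 215°·cos 11°, cos 215°·cos 11°, −sin 11°), v₂ = (sin 300°·cos 12°, cos 300°·cos 12°, −sin 12°).
n = v₁ × v₂ = (-0.261, -0.045, 0.957) (taken with n_z > 0).
Dip δ = arctan(|n_h|/n_z) = arctan(0.264/0.957) = 15.4°.
The horizontal component of n points toward azimuth atan2(n_x, n_y) = 260°, the dip direction.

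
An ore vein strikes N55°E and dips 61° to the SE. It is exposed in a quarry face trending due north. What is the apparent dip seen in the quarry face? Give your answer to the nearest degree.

Angle between strike (N55°E) and section (due north): β = 55°.
tan(apparent dip) = tan 61° · sin 55° = 1.4778
apparent dip = arctan 1.4778 = 55.91°

56°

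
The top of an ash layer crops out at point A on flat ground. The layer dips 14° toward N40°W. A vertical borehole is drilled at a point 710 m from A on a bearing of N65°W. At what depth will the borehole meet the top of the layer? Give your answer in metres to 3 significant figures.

The hole lies 25° from the dip direction, so the down-dip offset is 710 × cos 25° = 643.48 m.
Depth = down-dip offset × tan(dip) = 643.48 × tan 14° = 643.48 × 0.2493
Depth = 160.44 m

160 m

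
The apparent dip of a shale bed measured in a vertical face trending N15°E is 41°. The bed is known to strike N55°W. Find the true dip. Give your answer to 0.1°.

42.8°

The section is 70° from the strike.
tan(true dip) = tan 41° / sin 70° = 0.9251
δ = arctan(0.9251) = 42.77°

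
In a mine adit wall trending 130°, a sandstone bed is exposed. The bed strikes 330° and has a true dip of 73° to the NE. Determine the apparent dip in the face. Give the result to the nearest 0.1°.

The strike is 330° and the section trends 130°; the acute angle between them is β = 20°.
tan(apparent dip) = tan 73° · sin 20° = 1.1187
apparent dip = arctan 1.1187 = 48.21°

48.2°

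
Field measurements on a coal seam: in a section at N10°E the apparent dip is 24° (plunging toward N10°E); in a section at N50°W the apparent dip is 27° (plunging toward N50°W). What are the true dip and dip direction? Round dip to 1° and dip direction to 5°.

The two traces are lines in the plane: v₁ = (sin 10°·cos 24°, cos 10°·cos 24°, −sin 24°), v₂ = (sin 310°·cos 27°, cos 310°·cos 27°, −sin 27°).
n = v₁ × v₂ = (-0.175, 0.350, 0.705) (taken with n_z > 0).
True dip = arccos(n_z / |n|) = arccos(0.8744) = 29.0°.
Dip direction = atan2(-0.175, 0.350) = 333° (azimuth of n's horizontal projection).

true dip 29°, dip direction 335°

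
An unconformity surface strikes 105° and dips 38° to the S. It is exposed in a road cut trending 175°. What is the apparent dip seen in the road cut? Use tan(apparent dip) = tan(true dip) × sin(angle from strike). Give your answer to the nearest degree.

The section lies 70° from the strike.
tan(apparent dip) = tan 38° · sin 70° = 0.7342
α = arctan(0.7342) = 36.28°

36°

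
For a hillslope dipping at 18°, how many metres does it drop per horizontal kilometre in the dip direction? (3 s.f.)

325 m

drop per km = 1000 × tan 18° = 1000 × 0.3249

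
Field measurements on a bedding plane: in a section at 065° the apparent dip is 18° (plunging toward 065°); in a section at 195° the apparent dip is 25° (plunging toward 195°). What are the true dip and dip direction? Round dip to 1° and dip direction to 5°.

The two traces are lines in the plane: v₁ = (sin 65°·cos 18°, cos 65°·cos 18°, −sin 18°), v₂ = (sin 195°·cos 25°, cos 195°·cos 25°, −sin 25°).
The plane normal is n = v₁ × v₂ ∝ (0.440, -0.437, 0.660).
Dip δ = arctan(|n_h|/n_z) = arctan(0.620/0.660) = 43.2°.
Dip direction = azimuth of (n_x, n_y) = atan2(0.440, -0.437) = 135°.

true dip 43°, dip direction 135°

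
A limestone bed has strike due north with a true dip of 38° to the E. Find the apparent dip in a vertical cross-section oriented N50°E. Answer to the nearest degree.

The strike is due north and the section trends N50°E; the acute angle between them is β = 50°.
tan α = tan 38° × sin 50° = 0.7813 × 0.7660 = 0.5985
α = arctan(0.5985) = 30.90°

31°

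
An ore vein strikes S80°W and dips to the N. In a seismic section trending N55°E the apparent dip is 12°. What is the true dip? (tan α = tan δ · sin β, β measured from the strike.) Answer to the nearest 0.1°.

β = acute angle between strike S80°W and section N55°E = 25°.
tan(true dip) = tan 12° / sin 25° = 0.5030
true dip = arctan 0.5030 = 26.70°

26.7°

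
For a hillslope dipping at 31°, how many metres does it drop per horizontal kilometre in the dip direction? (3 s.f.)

601 m

drop per km = 1000 × tan 31° = 1000 × 0.6009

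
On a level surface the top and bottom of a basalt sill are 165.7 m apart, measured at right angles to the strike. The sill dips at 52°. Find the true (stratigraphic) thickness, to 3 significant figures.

131 m

True thickness t = w · sin(dip) = 165.7 × sin 52°
t = 165.7 × 0.7880 = 130.573 m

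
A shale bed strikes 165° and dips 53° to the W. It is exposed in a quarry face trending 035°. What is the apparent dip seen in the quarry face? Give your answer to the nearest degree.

Angle between strike (165°) and section (035°): β = 50°.
tan α = tan 53° × sin 50° = 1.3270 × 0.7660 = 1.0166
α = arctan(1.0166) = 45.47°

45°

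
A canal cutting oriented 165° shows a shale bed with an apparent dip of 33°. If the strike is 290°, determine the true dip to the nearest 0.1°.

38.4°

The section is 55° from the strike.
tan(true dip) = tan 33° / sin 55° = 0.7928
δ = arctan(0.7928) = 38.41°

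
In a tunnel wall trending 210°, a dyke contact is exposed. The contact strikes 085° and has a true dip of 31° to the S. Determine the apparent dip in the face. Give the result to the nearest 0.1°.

Angle between strike (085°) and section (210°): β = 55°.
tan α = tan 31° × sin 55° = 0.6009 × 0.8192 = 0.4922
α = arctan(0.4922) = 26.21°

26.2°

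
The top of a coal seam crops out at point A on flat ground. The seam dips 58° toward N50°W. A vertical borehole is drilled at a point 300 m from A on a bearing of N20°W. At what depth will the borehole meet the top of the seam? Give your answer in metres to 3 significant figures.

416 m

The hole lies 30° from the dip direction, so the down-dip offset is 300 × cos 30° = 259.81 m.
Depth = down-dip offset × tan(dip) = 259.81 × tan 58° = 259.81 × 1.6003
Depth = 415.78 m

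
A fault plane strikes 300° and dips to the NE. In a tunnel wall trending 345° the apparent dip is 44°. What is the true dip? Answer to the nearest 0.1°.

β = acute angle between strike 300° and section 345° = 45°.
tan δ = tan α / sin β = tan 44° / sin 45° = 0.9657 / 0.7071 = 1.3657
δ = arctan(1.3657) = 53.79°

53.8°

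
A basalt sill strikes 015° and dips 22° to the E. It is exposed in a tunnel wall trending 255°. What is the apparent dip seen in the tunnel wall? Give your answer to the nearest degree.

Angle between strike (015°) and section (255°): β = 60°.
tan(apparent dip) = tan 22° · sin 60° = 0.3499
apparent dip = arctan 0.3499 = 19.28°

19°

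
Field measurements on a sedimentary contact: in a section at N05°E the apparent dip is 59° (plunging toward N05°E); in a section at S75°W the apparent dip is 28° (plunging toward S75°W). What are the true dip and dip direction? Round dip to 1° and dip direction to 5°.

true dip 64°, dip direction 330°

The two traces are lines in the plane: v₁ = (sin 5°·cos 59°, cos 5°·cos 59°, −sin 59°), v₂ = (sin 255°·cos 28°, cos 255°·cos 28°, −sin 28°).
n = v₁ × v₂ = (-0.437, 0.752, 0.427) (taken with n_z > 0).
True dip = arccos(n_z / |n|) = arccos(0.4410) = 63.8°.
Dip direction = atan2(-0.437, 0.752) = 330° (azimuth of n's horizontal projection).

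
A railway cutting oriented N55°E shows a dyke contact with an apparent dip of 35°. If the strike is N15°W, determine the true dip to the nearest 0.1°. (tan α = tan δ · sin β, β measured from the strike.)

β = acute angle between strike N15°W and section N55°E = 70°.
tan δ = tan α / sin β = tan 35° / sin 70° = 0.7002 / 0.9397 = 0.7451
δ = arctan(0.7451) = 36.69°

36.7°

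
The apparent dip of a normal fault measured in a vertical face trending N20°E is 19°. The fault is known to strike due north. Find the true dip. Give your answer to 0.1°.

45.2°

β = acute angle between strike due north and section N20°E = 20°.
tan δ = tan α / sin β = tan 19° / sin 20° = 0.3443 / 0.3420 = 1.0067
true dip = arctan 1.0067 = 45.19°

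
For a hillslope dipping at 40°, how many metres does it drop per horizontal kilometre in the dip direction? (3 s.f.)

drop per km = 1000 × tan 40° = 1000 × 0.8391

839 m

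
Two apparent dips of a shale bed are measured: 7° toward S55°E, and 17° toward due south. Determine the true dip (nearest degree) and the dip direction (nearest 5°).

The two traces are lines in the plane: v₁ = (sin 125°·cos 7°, cos 125°·cos 7°, −sin 7°), v₂ = (sin 180°·cos 17°, cos 180°·cos 17°, −sin 17°).
The plane normal is n = v₁ × v₂ ∝ (-0.050, -0.238, 0.778).
True dip = arccos(n_z / |n|) = arccos(0.9545) = 17.3°.
The horizontal component of n points toward azimuth atan2(n_x, n_y) = 192°, the dip direction.

true dip 17°, dip direction 190°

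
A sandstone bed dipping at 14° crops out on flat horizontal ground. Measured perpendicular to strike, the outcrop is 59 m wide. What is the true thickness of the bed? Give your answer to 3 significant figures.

14.3 m

True thickness t = w · sin(dip) = 59 × sin 14°
t = 59 × 0.2419 = 14.273 m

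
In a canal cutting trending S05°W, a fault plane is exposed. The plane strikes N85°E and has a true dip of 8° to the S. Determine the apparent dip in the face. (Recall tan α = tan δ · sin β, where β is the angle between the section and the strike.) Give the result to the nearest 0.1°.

7.9°

The strike is N85°E and the section trends S05°W; the acute angle between them is β = 80°.
tan(apparent dip) = tan 8° · sin 80° = 0.1384
α = arctan(0.1384) = 7.88°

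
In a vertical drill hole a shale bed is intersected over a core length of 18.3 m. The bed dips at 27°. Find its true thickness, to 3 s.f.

True thickness t = h · cos(dip) = 18.3 × cos 27°
t = 18.3 × 0.8910 = 16.305 m

16.3 m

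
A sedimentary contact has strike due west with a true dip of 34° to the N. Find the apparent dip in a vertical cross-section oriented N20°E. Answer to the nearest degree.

32°

The section lies 70° from the strike.
tan(apparent dip) = tan 34° · sin 70° = 0.6338
α = arctan(0.6338) = 32.37°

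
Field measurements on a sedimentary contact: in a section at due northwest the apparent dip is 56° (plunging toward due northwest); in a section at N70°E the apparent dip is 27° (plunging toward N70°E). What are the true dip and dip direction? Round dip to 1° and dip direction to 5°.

true dip 63°, dip direction 355°

Represent each trace as a vector plunging at its apparent dip toward its trend (east-north-up frame): v₁ = (-0.395, 0.395, -0.829), v₂ = (0.837, 0.305, -0.454).
Cross product v₁ × v₂ gives the pole to the plane: n ∝ (-0.073, 0.874, 0.452).
True dip = arccos(n_z / |n|) = arccos(0.4579) = 62.7°.
Dip direction = azimuth of (n_x, n_y) = atan2(-0.073, 0.874) = 355°.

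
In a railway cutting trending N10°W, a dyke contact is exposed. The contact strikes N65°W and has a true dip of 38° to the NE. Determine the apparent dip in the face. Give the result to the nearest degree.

33°

Angle between strike (N65°W) and section (N10°W): β = 55°.
tan α = tan 38° × sin 55° = 0.7813 × 0.8192 = 0.6400
apparent dip = arctan 0.6400 = 32.62°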